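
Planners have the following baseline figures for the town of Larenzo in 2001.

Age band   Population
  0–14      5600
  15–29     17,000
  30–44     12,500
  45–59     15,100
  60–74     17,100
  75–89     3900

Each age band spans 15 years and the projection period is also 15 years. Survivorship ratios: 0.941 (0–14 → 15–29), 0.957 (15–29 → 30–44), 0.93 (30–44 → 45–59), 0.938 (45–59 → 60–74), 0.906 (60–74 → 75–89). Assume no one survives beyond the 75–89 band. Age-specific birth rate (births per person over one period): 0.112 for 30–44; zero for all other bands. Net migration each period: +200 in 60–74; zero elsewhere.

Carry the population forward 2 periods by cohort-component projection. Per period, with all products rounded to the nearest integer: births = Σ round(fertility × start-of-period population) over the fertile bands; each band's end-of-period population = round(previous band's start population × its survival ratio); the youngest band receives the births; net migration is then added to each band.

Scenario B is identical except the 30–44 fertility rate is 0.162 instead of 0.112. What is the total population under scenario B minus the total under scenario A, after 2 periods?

[period 1]
Births: 12500 × 0.112 = 1400
15–29: 5600 × 0.941 = 5270
30–44: 17000 × 0.957 = 16269
45–59: 12500 × 0.93 = 11625
60–74: 15100 × 0.938 = 14164
75–89: 17100 × 0.906 = 15493
Net migration: 60–74 + 200 → 14364
→ [1400, 5270, 16269, 11625, 14364, 15493]
[period 2]
Births: 16269 × 0.112 = 1822
15–29: 1400 × 0.941 = 1317
30–44: 5270 × 0.957 = 5043
45–59: 16269 × 0.93 = 15130
60–74: 11625 × 0.938 = 10904
75–89: 14364 × 0.906 = 13014
Net migration: 60–74 + 200 → 11104
→ [1822, 1317, 5043, 15130, 11104, 13014]
Scenario A total after 2 periods: 47430
Scenario B projection —
[period 1]
Births: 12500 × 0.162 = 2025
15–29: 5600 × 0.941 = 5270
30–44: 17000 × 0.957 = 16269
45–59: 12500 × 0.93 = 11625
60–74: 15100 × 0.938 = 14164
75–89: 17100 × 0.906 = 15493
Net migration: 60–74 + 200 → 14364
→ [2025, 5270, 16269, 11625, 14364, 15493]
[period 2]
Births: 16269 × 0.162 = 2636
15–29: 2025 × 0.941 = 1906
30–44: 5270 × 0.957 = 5043
45–59: 16269 × 0.93 = 15130
60–74: 11625 × 0.938 = 10904
75–89: 14364 × 0.906 = 13014
Net migration: 60–74 + 200 → 11104
→ [2636, 1906, 5043, 15130, 11104, 13014]
Scenario B total after 2 periods: 48833
Difference B − A = 48833 − 47430 = 1403

1403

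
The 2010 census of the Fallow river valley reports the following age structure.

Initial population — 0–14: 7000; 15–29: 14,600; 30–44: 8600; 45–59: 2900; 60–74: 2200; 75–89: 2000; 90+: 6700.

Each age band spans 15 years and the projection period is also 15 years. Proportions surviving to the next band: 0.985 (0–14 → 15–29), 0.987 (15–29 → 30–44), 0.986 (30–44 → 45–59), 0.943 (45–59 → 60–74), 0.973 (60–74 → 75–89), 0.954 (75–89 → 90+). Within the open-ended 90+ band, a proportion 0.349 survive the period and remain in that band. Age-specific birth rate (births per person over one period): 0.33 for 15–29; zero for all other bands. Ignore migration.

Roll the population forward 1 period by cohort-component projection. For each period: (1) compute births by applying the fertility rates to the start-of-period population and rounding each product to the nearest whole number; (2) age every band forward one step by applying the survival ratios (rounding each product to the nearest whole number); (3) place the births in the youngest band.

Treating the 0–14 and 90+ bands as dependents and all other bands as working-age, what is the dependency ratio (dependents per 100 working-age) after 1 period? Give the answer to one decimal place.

26.2

Numbering the groups 1..7 from youngest to oldest:
Period 1.
Births: 14600 * 0.33 = 4818
Group 2: 7000 * 0.985 = 6895
Group 3: 14600 * 0.987 = 14410
Group 4: 8600 * 0.986 = 8480
Group 5: 2900 * 0.943 = 2735
Group 6: 2200 * 0.973 = 2141
Group 7: 2000 * 0.954 + 6700 * 0.349 = 1908 + 2338 = 4246
End of period: [4818, 6895, 14410, 8480, 2735, 2141, 4246]
Dependents (band 0–14 + band 90+) = 4818 + 4246 = 9064; working-age = 34661; ratio = 9064/34661 × 100 = 26.2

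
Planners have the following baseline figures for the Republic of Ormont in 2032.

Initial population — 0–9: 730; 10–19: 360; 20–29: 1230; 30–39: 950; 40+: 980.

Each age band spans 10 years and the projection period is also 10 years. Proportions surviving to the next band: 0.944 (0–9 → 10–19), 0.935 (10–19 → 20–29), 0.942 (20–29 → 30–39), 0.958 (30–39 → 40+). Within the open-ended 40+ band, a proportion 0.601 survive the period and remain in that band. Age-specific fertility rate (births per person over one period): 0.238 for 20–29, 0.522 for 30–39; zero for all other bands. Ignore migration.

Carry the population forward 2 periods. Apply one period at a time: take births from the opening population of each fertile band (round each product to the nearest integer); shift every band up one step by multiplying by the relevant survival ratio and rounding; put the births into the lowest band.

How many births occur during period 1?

Let group 1 be 0–9 through group 5 = 40+.
Period 1.
Births: 1230 * 0.238 = 293 ; 950 * 0.522 = 496 → total 789
Group 2: 730 * 0.944 = 689
Group 3: 360 * 0.935 = 337
Group 4: 1230 * 0.942 = 1159
Group 5: 950 * 0.958 + 980 * 0.601 = 910 + 589 = 1499
Giving 789 / 689 / 337 / 1159 / 1499.

789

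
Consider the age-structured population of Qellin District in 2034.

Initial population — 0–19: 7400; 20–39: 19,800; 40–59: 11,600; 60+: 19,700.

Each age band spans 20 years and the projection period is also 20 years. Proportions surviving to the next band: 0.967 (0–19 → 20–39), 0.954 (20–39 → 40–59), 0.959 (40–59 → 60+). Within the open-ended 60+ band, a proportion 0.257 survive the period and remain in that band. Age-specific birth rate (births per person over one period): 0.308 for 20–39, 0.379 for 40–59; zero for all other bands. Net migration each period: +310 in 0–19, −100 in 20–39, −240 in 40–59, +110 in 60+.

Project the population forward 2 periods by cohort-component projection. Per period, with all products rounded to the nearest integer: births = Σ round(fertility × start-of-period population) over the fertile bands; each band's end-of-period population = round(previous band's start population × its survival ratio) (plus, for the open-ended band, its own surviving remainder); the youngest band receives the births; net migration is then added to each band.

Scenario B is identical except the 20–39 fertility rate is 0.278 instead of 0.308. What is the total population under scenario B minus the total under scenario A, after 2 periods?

Numbering the groups 1..4 from youngest to oldest:
[period 1]
Births: 19800 × 0.308 = 6098  |  11600 × 0.379 = 4396 → 10494
Group 2: 7400 × 0.967 = 7156
Group 3: 19800 × 0.954 = 18889
Group 4: 11600 × 0.959 + 19700 × 0.257 = 11124 + 5063 = 16187
Net migration: Group 1 + 310 → 10804; Group 2 − 100 → 7056; Group 3 − 240 → 18649; Group 4 + 110 → 16297
→ [10804, 7056, 18649, 16297]
[period 2]
Births: 7056 × 0.308 = 2173  |  18649 × 0.379 = 7068 → 9241
Group 2: 10804 × 0.967 = 10447
Group 3: 7056 × 0.954 = 6731
Group 4: 18649 × 0.959 + 16297 × 0.257 = 17884 + 4188 = 22072
Net migration: Group 1 + 310 → 9551; Group 2 − 100 → 10347; Group 3 − 240 → 6491; Group 4 + 110 → 22182
→ [9551, 10347, 6491, 22182]
Scenario A total after 2 periods: 48571
Scenario B projection —
[period 1]
Births: 19800 × 0.278 = 5504  |  11600 × 0.379 = 4396 → 9900
Group 2: 7400 × 0.967 = 7156
Group 3: 19800 × 0.954 = 18889
Group 4: 11600 × 0.959 + 19700 × 0.257 = 11124 + 5063 = 16187
Net migration: Group 1 + 310 → 10210; Group 2 − 100 → 7056; Group 3 − 240 → 18649; Group 4 + 110 → 16297
→ [10210, 7056, 18649, 16297]
[period 2]
Births: 7056 × 0.278 = 1962  |  18649 × 0.379 = 7068 → 9030
Group 2: 10210 × 0.967 = 9873
Group 3: 7056 × 0.954 = 6731
Group 4: 18649 × 0.959 + 16297 × 0.257 = 17884 + 4188 = 22072
Net migration: Group 1 + 310 → 9340; Group 2 − 100 → 9773; Group 3 − 240 → 6491; Group 4 + 110 → 22182
→ [9340, 9773, 6491, 22182]
Scenario B total after 2 periods: 47786
Difference B − A = 47786 − 48571 = -785

-785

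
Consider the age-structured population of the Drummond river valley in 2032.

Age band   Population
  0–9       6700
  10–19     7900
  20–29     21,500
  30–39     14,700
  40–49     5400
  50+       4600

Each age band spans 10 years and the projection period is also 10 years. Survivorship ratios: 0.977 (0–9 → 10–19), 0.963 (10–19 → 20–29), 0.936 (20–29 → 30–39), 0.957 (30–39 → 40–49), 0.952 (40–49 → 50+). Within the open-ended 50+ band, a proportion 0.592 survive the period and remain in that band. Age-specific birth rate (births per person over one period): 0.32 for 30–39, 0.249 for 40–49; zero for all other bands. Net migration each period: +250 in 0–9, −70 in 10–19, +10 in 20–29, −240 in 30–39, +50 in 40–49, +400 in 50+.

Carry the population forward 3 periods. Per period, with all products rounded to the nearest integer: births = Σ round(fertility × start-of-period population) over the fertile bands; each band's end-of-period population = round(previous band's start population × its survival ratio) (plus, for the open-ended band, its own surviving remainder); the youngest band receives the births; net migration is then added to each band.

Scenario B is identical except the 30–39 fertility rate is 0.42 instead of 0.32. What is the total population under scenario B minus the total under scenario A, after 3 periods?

— Period 1 —
Births: 14700 × 0.32 = 4704, 5400 × 0.249 = 1345 ⇒ total 6049
10–19: 6700 × 0.977 = 6546
20–29: 7900 × 0.963 = 7608
30–39: 21500 × 0.936 = 20124
40–49: 14700 × 0.957 = 14068
50+: 5400 × 0.952 + 4600 × 0.592 = 5141 + 2723 = 7864
Net migration: 0–9 + 250 → 6299; 10–19 − 70 → 6476; 20–29 + 10 → 7618; 30–39 − 240 → 19884; 40–49 + 50 → 14118; 50+ + 400 → 8264
→ [6299, 6476, 7618, 19884, 14118, 8264]
— Period 2 —
Births: 19884 × 0.32 = 6363, 14118 × 0.249 = 3515 ⇒ total 9878
10–19: 6299 × 0.977 = 6154
20–29: 6476 × 0.963 = 6236
30–39: 7618 × 0.936 = 7130
40–49: 19884 × 0.957 = 19029
50+: 14118 × 0.952 + 8264 × 0.592 = 13440 + 4892 = 18332
Net migration: 0–9 + 250 → 10128; 10–19 − 70 → 6084; 20–29 + 10 → 6246; 30–39 − 240 → 6890; 40–49 + 50 → 19079; 50+ + 400 → 18732
→ [10128, 6084, 6246, 6890, 19079, 18732]
— Period 3 —
Births: 6890 × 0.32 = 2205, 19079 × 0.249 = 4751 ⇒ total 6956
10–19: 10128 × 0.977 = 9895
20–29: 6084 × 0.963 = 5859
30–39: 6246 × 0.936 = 5846
40–49: 6890 × 0.957 = 6594
50+: 19079 × 0.952 + 18732 × 0.592 = 18163 + 11089 = 29252
Net migration: 0–9 + 250 → 7206; 10–19 − 70 → 9825; 20–29 + 10 → 5869; 30–39 − 240 → 5606; 40–49 + 50 → 6644; 50+ + 400 → 29652
→ [7206, 9825, 5869, 5606, 6644, 29652]
Scenario A total after 3 periods: 64802
Scenario B projection —
— Period 1 —
Births: 14700 × 0.42 = 6174, 5400 × 0.249 = 1345 ⇒ total 7519
10–19: 6700 × 0.977 = 6546
20–29: 7900 × 0.963 = 7608
30–39: 21500 × 0.936 = 20124
40–49: 14700 × 0.957 = 14068
50+: 5400 × 0.952 + 4600 × 0.592 = 5141 + 2723 = 7864
Net migration: 0–9 + 250 → 7769; 10–19 − 70 → 6476; 20–29 + 10 → 7618; 30–39 − 240 → 19884; 40–49 + 50 → 14118; 50+ + 400 → 8264
→ [7769, 6476, 7618, 19884, 14118, 8264]
— Period 2 —
Births: 19884 × 0.42 = 8351, 14118 × 0.249 = 3515 ⇒ total 11866
10–19: 7769 × 0.977 = 7590
20–29: 6476 × 0.963 = 6236
30–39: 7618 × 0.936 = 7130
40–49: 19884 × 0.957 = 19029
50+: 14118 × 0.952 + 8264 × 0.592 = 13440 + 4892 = 18332
Net migration: 0–9 + 250 → 12116; 10–19 − 70 → 7520; 20–29 + 10 → 6246; 30–39 − 240 → 6890; 40–49 + 50 → 19079; 50+ + 400 → 18732
→ [12116, 7520, 6246, 6890, 19079, 18732]
— Period 3 —
Births: 6890 × 0.42 = 2894, 19079 × 0.249 = 4751 ⇒ total 7645
10–19: 12116 × 0.977 = 11837
20–29: 7520 × 0.963 = 7242
30–39: 6246 × 0.936 = 5846
40–49: 6890 × 0.957 = 6594
50+: 19079 × 0.952 + 18732 × 0.592 = 18163 + 11089 = 29252
Net migration: 0–9 + 250 → 7895; 10–19 − 70 → 11767; 20–29 + 10 → 7252; 30–39 − 240 → 5606; 40–49 + 50 → 6644; 50+ + 400 → 29652
→ [7895, 11767, 7252, 5606, 6644, 29652]
Scenario B total after 3 periods: 68816
Difference B − A = 68816 − 64802 = 4014

4014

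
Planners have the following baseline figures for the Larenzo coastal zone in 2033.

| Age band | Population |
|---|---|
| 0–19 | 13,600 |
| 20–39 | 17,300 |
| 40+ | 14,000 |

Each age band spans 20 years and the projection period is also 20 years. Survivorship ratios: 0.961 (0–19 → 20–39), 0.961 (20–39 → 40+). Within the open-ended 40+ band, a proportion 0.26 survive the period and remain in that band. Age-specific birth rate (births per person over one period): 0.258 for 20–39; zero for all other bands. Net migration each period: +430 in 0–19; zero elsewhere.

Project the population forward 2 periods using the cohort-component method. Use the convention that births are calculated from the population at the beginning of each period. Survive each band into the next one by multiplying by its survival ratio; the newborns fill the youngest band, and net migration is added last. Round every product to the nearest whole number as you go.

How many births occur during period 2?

3372

Numbering the bands 1..3 from youngest to oldest:
— Period 1 —
Births: 17300 * 0.258 = 4463
Band 2: 13600 * 0.961 = 13070
Band 3: 17300 * 0.961 + 14000 * 0.26 = 16625 + 3640 = 20265
Net migration: Band 1 + 430 → 4893
→ [4893, 13070, 20265]
— Period 2 —
Births: 13070 * 0.258 = 3372
Band 2: 4893 * 0.961 = 4702
Band 3: 13070 * 0.961 + 20265 * 0.26 = 12560 + 5269 = 17829
Net migration: Band 1 + 430 → 3802
→ [3802, 4702, 17829]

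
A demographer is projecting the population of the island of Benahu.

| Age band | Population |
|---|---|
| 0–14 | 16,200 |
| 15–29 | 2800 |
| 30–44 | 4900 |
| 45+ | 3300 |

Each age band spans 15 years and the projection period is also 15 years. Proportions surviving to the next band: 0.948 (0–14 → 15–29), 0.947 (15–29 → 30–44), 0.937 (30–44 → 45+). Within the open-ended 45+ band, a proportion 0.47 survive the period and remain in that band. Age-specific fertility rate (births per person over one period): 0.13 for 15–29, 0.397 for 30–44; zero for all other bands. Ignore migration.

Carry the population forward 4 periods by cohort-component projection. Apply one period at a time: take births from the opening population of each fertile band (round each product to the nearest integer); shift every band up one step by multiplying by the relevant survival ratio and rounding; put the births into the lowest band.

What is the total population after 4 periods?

— Period 1 —
Births: 2800 × 0.13 = 364, 4900 × 0.397 = 1945 — total 2309
15–29: 16200 × 0.948 = 15358
30–44: 2800 × 0.947 = 2652
45+: 4900 × 0.937 + 3300 × 0.47 = 4591 + 1551 = 6142
End of period: [2309, 15358, 2652, 6142]
— Period 2 —
Births: 15358 × 0.13 = 1997, 2652 × 0.397 = 1053 — total 3050
15–29: 2309 × 0.948 = 2189
30–44: 15358 × 0.947 = 14544
45+: 2652 × 0.937 + 6142 × 0.47 = 2485 + 2887 = 5372
End of period: [3050, 2189, 14544, 5372]
— Period 3 —
Births: 2189 × 0.13 = 285, 14544 × 0.397 = 5774 — total 6059
15–29: 3050 × 0.948 = 2891
30–44: 2189 × 0.947 = 2073
45+: 14544 × 0.937 + 5372 × 0.47 = 13628 + 2525 = 16153
End of period: [6059, 2891, 2073, 16153]
— Period 4 —
Births: 2891 × 0.13 = 376, 2073 × 0.397 = 823 — total 1199
15–29: 6059 × 0.948 = 5744
30–44: 2891 × 0.947 = 2738
45+: 2073 × 0.937 + 16153 × 0.47 = 1942 + 7592 = 9534
End of period: [1199, 5744, 2738, 9534]
Total after period 4: 1199 + 5744 + 2738 + 9534 = 19215

19215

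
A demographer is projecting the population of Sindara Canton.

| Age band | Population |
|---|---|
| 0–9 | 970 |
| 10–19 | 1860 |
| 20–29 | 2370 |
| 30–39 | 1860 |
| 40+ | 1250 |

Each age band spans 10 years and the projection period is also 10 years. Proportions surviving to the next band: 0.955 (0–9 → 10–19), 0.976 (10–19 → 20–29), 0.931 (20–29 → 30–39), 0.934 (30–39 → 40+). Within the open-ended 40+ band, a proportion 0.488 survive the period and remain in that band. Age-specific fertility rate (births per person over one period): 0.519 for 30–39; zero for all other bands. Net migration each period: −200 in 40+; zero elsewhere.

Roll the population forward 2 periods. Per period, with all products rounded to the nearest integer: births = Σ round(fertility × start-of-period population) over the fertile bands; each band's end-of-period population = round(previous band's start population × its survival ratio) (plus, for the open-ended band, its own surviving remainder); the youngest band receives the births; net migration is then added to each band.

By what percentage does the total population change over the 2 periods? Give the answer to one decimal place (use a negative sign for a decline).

Period 1.
Births: 1860 × 0.519 = 965
10–19: 970 × 0.955 = 926
20–29: 1860 × 0.976 = 1815
30–39: 2370 × 0.931 = 2206
40+: 1860 × 0.934 + 1250 × 0.488 = 1737 + 610 = 2347
Net migration: 40+ − 200 → 2147
End of period: [965, 926, 1815, 2206, 2147]
Period 2.
Births: 2206 × 0.519 = 1145
10–19: 965 × 0.955 = 922
20–29: 926 × 0.976 = 904
30–39: 1815 × 0.931 = 1690
40+: 2206 × 0.934 + 2147 × 0.488 = 2060 + 1048 = 3108
Net migration: 40+ − 200 → 2908
End of period: [1145, 922, 904, 1690, 2908]
Total: 8310 → 7569; change = -741; percentage change = -8.9%

-8.9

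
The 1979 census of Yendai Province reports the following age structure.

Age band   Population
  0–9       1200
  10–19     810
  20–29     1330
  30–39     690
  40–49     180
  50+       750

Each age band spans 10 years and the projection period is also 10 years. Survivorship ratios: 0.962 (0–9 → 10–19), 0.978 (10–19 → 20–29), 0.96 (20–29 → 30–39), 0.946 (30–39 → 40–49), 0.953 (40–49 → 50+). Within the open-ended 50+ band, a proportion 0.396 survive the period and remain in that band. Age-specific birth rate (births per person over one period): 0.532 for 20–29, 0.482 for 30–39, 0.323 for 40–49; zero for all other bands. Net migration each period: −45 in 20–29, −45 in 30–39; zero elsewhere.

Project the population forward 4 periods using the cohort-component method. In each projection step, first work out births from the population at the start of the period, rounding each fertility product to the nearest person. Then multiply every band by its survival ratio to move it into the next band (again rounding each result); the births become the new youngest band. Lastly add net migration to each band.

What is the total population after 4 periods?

6543

After projecting period 1:
Births: 1330 × 0.532 = 708  |  690 × 0.482 = 333  |  180 × 0.323 = 58 — total 1099
10–19: 1200 × 0.962 = 1154
20–29: 810 × 0.978 = 792
30–39: 1330 × 0.96 = 1277
40–49: 690 × 0.946 = 653
50+: 180 × 0.953 + 750 × 0.396 = 172 + 297 = 469
Net migration: 20–29 − 45 → 747; 30–39 − 45 → 1232
Population now: 0–9=1099, 10–19=1154, 20–29=747, 30–39=1232, 40–49=653, 50+=469
After projecting period 2:
Births: 747 × 0.532 = 397  |  1232 × 0.482 = 594  |  653 × 0.323 = 211 — total 1202
10–19: 1099 × 0.962 = 1057
20–29: 1154 × 0.978 = 1129
30–39: 747 × 0.96 = 717
40–49: 1232 × 0.946 = 1165
50+: 653 × 0.953 + 469 × 0.396 = 622 + 186 = 808
Net migration: 20–29 − 45 → 1084; 30–39 − 45 → 672
Population now: 0–9=1202, 10–19=1057, 20–29=1084, 30–39=672, 40–49=1165, 50+=808
After projecting period 3:
Births: 1084 × 0.532 = 577  |  672 × 0.482 = 324  |  1165 × 0.323 = 376 — total 1277
10–19: 1202 × 0.962 = 1156
20–29: 1057 × 0.978 = 1034
30–39: 1084 × 0.96 = 1041
40–49: 672 × 0.946 = 636
50+: 1165 × 0.953 + 808 × 0.396 = 1110 + 320 = 1430
Net migration: 20–29 − 45 → 989; 30–39 − 45 → 996
Population now: 0–9=1277, 10–19=1156, 20–29=989, 30–39=996, 40–49=636, 50+=1430
After projecting period 4:
Births: 989 × 0.532 = 526  |  996 × 0.482 = 480  |  636 × 0.323 = 205 — total 1211
10–19: 1277 × 0.962 = 1228
20–29: 1156 × 0.978 = 1131
30–39: 989 × 0.96 = 949
40–49: 996 × 0.946 = 942
50+: 636 × 0.953 + 1430 × 0.396 = 606 + 566 = 1172
Net migration: 20–29 − 45 → 1086; 30–39 − 45 → 904
Population now: 0–9=1211, 10–19=1228, 20–29=1086, 30–39=904, 40–49=942, 50+=1172
Total after period 4: 1211 + 1228 + 1086 + 904 + 942 + 1172 = 6543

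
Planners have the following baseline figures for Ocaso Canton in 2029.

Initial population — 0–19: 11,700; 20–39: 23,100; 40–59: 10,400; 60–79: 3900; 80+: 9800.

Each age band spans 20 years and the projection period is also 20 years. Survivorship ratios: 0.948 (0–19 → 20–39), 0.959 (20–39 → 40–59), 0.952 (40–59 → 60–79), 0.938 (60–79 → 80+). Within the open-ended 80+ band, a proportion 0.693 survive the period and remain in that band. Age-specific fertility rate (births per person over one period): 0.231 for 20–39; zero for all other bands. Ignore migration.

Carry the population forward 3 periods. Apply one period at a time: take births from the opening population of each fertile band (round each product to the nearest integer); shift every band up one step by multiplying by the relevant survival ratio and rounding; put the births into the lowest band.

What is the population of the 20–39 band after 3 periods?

2429

Period 1:
Births: 23100 × 0.231 = 5336
20–39: 11700 × 0.948 = 11092
40–59: 23100 × 0.959 = 22153
60–79: 10400 × 0.952 = 9901
80+: 3900 × 0.938 + 9800 × 0.693 = 3658 + 6791 = 10449
→ [5336, 11092, 22153, 9901, 10449]
Period 2:
Births: 11092 × 0.231 = 2562
20–39: 5336 × 0.948 = 5059
40–59: 11092 × 0.959 = 10637
60–79: 22153 × 0.952 = 21090
80+: 9901 × 0.938 + 10449 × 0.693 = 9287 + 7241 = 16528
→ [2562, 5059, 10637, 21090, 16528]
Period 3:
Births: 5059 × 0.231 = 1169
20–39: 2562 × 0.948 = 2429
40–59: 5059 × 0.959 = 4852
60–79: 10637 × 0.952 = 10126
80+: 21090 × 0.938 + 16528 × 0.693 = 19782 + 11454 = 31236
→ [1169, 2429, 4852, 10126, 31236]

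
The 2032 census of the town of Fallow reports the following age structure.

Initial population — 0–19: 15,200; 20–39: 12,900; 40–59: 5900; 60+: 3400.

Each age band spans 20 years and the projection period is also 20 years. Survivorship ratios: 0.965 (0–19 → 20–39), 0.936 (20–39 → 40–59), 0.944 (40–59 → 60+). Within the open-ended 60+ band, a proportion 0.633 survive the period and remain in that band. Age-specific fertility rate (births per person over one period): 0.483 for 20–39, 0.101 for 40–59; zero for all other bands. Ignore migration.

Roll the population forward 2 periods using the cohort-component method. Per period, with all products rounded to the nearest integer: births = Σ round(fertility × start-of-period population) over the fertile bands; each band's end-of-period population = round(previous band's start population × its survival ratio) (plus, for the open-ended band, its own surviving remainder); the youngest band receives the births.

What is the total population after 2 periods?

44907

Numbering the bands 1..4 from youngest to oldest:
— Period 1 —
Births: 12900 * 0.483 = 6231  |  5900 * 0.101 = 596 → 6827
Band 2: 15200 * 0.965 = 14668
Band 3: 12900 * 0.936 = 12074
Band 4: 5900 * 0.944 + 3400 * 0.633 = 5570 + 2152 = 7722
→ [6827, 14668, 12074, 7722]
— Period 2 —
Births: 14668 * 0.483 = 7085  |  12074 * 0.101 = 1219 → 8304
Band 2: 6827 * 0.965 = 6588
Band 3: 14668 * 0.936 = 13729
Band 4: 12074 * 0.944 + 7722 * 0.633 = 11398 + 4888 = 16286
→ [8304, 6588, 13729, 16286]
Total after period 2: 8304 + 6588 + 13729 + 16286 = 44907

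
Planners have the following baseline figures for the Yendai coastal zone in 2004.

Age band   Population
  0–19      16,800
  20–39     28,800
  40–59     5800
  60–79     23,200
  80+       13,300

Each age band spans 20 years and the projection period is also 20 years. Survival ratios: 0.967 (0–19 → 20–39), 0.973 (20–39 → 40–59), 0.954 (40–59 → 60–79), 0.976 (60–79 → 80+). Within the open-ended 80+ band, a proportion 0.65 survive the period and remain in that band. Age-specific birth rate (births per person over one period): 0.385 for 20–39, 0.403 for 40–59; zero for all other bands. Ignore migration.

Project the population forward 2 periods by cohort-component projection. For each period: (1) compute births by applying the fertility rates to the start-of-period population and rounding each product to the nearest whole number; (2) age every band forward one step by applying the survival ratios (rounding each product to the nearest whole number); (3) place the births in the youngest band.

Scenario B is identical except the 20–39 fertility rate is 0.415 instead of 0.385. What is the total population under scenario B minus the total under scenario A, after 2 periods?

(Groups numbered youngest = 1 to oldest = 5.)
Period 1:
Births: 28800 × 0.385 = 11088  |  5800 × 0.403 = 2337 → 13425
Group 2: 16800 × 0.967 = 16246
Group 3: 28800 × 0.973 = 28022
Group 4: 5800 × 0.954 = 5533
Group 5: 23200 × 0.976 + 13300 × 0.65 = 22643 + 8645 = 31288
→ [13425, 16246, 28022, 5533, 31288]
Period 2:
Births: 16246 × 0.385 = 6255  |  28022 × 0.403 = 11293 → 17548
Group 2: 13425 × 0.967 = 12982
Group 3: 16246 × 0.973 = 15807
Group 4: 28022 × 0.954 = 26733
Group 5: 5533 × 0.976 + 31288 × 0.65 = 5400 + 20337 = 25737
→ [17548, 12982, 15807, 26733, 25737]
Scenario A total after 2 periods: 98807
Scenario B projection —
Period 1:
Births: 28800 × 0.415 = 11952  |  5800 × 0.403 = 2337 → 14289
Group 2: 16800 × 0.967 = 16246
Group 3: 28800 × 0.973 = 28022
Group 4: 5800 × 0.954 = 5533
Group 5: 23200 × 0.976 + 13300 × 0.65 = 22643 + 8645 = 31288
→ [14289, 16246, 28022, 5533, 31288]
Period 2:
Births: 16246 × 0.415 = 6742  |  28022 × 0.403 = 11293 → 18035
Group 2: 14289 × 0.967 = 13817
Group 3: 16246 × 0.973 = 15807
Group 4: 28022 × 0.954 = 26733
Group 5: 5533 × 0.976 + 31288 × 0.65 = 5400 + 20337 = 25737
→ [18035, 13817, 15807, 26733, 25737]
Scenario B total after 2 periods: 100129
Difference B − A = 100129 − 98807 = 1322

1322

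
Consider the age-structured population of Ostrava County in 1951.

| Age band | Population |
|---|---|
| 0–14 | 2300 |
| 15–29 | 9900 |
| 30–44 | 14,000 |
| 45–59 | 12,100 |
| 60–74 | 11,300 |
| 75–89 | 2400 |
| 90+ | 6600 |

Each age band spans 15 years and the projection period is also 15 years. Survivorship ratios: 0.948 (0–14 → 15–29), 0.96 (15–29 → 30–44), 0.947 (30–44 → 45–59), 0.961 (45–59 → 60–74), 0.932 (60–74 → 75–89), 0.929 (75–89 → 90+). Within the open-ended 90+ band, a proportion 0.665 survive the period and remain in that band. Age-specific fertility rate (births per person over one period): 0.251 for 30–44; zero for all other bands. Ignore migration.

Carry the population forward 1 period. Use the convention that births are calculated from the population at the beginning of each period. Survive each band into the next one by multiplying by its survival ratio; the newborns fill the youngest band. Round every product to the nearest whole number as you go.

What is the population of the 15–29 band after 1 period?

(Groups numbered youngest = 1 to oldest = 7.)
Period 1:
Births: 14000 * 0.251 = 3514
Group 2: 2300 * 0.948 = 2180
Group 3: 9900 * 0.96 = 9504
Group 4: 14000 * 0.947 = 13258
Group 5: 12100 * 0.961 = 11628
Group 6: 11300 * 0.932 = 10532
Group 7: 2400 * 0.929 + 6600 * 0.665 = 2230 + 4389 = 6619
Population now: 0–14=3514, 15–29=2180, 30–44=9504, 45–59=13258, 60–74=11628, 75–89=10532, 90+=6619

2180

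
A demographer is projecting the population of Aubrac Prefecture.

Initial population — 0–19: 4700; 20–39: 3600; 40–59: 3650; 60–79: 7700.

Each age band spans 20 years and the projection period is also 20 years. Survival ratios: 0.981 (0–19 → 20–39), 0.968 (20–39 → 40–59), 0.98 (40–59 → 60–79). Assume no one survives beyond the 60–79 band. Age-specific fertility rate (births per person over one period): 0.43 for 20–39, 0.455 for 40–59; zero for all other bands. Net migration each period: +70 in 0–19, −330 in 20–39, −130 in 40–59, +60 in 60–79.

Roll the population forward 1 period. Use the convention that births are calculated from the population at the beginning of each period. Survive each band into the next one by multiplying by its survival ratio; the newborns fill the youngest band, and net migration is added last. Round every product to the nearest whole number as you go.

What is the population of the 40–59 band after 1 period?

3355

Let group 1 be 0–19 through group 4 = 60–79.
— Period 1 —
Births: 3600 × 0.43 = 1548  |  3650 × 0.455 = 1661 ⇒ total 3209
Group 2: 4700 × 0.981 = 4611
Group 3: 3600 × 0.968 = 3485
Group 4: 3650 × 0.98 = 3577
Net migration: Group 1 + 70 → 3279; Group 2 − 330 → 4281; Group 3 − 130 → 3355; Group 4 + 60 → 3637
End of period: [3279, 4281, 3355, 3637]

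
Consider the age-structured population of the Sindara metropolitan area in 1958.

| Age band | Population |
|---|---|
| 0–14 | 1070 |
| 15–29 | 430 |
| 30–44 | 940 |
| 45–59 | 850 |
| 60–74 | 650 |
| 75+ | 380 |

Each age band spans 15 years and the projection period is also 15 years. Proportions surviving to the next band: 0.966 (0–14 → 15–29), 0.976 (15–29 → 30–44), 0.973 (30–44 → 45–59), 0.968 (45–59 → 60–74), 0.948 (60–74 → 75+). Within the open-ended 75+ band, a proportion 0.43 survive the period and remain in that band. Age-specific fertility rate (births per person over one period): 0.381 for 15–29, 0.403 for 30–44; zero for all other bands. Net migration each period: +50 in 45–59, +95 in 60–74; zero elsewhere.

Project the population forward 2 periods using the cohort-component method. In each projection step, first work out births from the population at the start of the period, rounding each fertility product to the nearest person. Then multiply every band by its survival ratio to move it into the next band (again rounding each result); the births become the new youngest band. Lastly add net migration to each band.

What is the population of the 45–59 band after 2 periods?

After projecting period 1:
Births: 430 × 0.381 = 164, 940 × 0.403 = 379 → 543
15–29: 1070 × 0.966 = 1034
30–44: 430 × 0.976 = 420
45–59: 940 × 0.973 = 915
60–74: 850 × 0.968 = 823
75+: 650 × 0.948 + 380 × 0.43 = 616 + 163 = 779
Net migration: 45–59 + 50 → 965; 60–74 + 95 → 918
Giving 543 / 1034 / 420 / 965 / 918 / 779.
After projecting period 2:
Births: 1034 × 0.381 = 394, 420 × 0.403 = 169 → 563
15–29: 543 × 0.966 = 525
30–44: 1034 × 0.976 = 1009
45–59: 420 × 0.973 = 409
60–74: 965 × 0.968 = 934
75+: 918 × 0.948 + 779 × 0.43 = 870 + 335 = 1205
Net migration: 45–59 + 50 → 459; 60–74 + 95 → 1029
Giving 563 / 525 / 1009 / 459 / 1029 / 1205.

459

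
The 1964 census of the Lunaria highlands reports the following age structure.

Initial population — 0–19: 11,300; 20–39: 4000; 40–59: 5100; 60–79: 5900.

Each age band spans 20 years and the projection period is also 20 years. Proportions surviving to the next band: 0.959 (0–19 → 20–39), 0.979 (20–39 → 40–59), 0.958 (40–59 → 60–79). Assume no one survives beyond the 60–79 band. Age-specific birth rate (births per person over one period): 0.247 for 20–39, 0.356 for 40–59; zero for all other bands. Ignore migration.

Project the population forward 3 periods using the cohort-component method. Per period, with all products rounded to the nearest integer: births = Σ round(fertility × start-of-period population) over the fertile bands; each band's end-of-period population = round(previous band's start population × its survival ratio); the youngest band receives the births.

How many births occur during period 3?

4441

Let group 1 be 0–19 through group 4 = 60–79.
Period 1.
Births: 4000 * 0.247 = 988 ; 5100 * 0.356 = 1816 ⇒ total 2804
Group 2: 11300 * 0.959 = 10837
Group 3: 4000 * 0.979 = 3916
Group 4: 5100 * 0.958 = 4886
Population now: 0–19=2804, 20–39=10837, 40–59=3916, 60–79=4886
Period 2.
Births: 10837 * 0.247 = 2677 ; 3916 * 0.356 = 1394 ⇒ total 4071
Group 2: 2804 * 0.959 = 2689
Group 3: 10837 * 0.979 = 10609
Group 4: 3916 * 0.958 = 3752
Population now: 0–19=4071, 20–39=2689, 40–59=10609, 60–79=3752
Period 3.
Births: 2689 * 0.247 = 664 ; 10609 * 0.356 = 3777 ⇒ total 4441
Group 2: 4071 * 0.959 = 3904
Group 3: 2689 * 0.979 = 2633
Group 4: 10609 * 0.958 = 10163
Population now: 0–19=4441, 20–39=3904, 40–59=2633, 60–79=10163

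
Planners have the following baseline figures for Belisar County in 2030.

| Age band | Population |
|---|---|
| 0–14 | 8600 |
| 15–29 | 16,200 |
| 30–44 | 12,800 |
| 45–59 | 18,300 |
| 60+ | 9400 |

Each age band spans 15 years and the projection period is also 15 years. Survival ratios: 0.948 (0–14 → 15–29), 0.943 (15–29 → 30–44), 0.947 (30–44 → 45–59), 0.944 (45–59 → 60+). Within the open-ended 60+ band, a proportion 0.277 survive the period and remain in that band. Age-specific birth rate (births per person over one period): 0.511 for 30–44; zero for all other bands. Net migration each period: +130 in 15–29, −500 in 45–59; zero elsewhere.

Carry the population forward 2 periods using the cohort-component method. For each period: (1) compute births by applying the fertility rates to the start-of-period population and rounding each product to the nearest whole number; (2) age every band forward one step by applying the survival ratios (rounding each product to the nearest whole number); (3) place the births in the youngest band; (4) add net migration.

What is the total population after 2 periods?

52393

(Bands numbered youngest = 1 to oldest = 5.)
— Period 1 —
Births: 12800 * 0.511 = 6541
Band 2: 8600 * 0.948 = 8153
Band 3: 16200 * 0.943 = 15277
Band 4: 12800 * 0.947 = 12122
Band 5: 18300 * 0.944 + 9400 * 0.277 = 17275 + 2604 = 19879
Net migration: Band 2 + 130 → 8283; Band 4 − 500 → 11622
End of period: [6541, 8283, 15277, 11622, 19879]
— Period 2 —
Births: 15277 * 0.511 = 7807
Band 2: 6541 * 0.948 = 6201
Band 3: 8283 * 0.943 = 7811
Band 4: 15277 * 0.947 = 14467
Band 5: 11622 * 0.944 + 19879 * 0.277 = 10971 + 5506 = 16477
Net migration: Band 2 + 130 → 6331; Band 4 − 500 → 13967
End of period: [7807, 6331, 7811, 13967, 16477]
Total after period 2: 7807 + 6331 + 7811 + 13967 + 16477 = 52393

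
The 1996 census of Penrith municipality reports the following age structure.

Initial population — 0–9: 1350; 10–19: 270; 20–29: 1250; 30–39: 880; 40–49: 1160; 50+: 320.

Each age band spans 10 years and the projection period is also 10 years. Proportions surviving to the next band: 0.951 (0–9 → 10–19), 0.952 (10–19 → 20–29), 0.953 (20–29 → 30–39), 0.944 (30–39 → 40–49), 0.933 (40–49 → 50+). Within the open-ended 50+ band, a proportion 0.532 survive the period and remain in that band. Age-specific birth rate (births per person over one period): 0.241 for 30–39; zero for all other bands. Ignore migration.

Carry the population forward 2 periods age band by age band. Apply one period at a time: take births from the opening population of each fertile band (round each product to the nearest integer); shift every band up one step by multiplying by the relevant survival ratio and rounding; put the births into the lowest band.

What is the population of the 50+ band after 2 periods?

1441

Period 1.
Births: 880 * 0.241 = 212
10–19: 1350 * 0.951 = 1284
20–29: 270 * 0.952 = 257
30–39: 1250 * 0.953 = 1191
40–49: 880 * 0.944 = 831
50+: 1160 * 0.933 + 320 * 0.532 = 1082 + 170 = 1252
Population now: 0–9=212, 10–19=1284, 20–29=257, 30–39=1191, 40–49=831, 50+=1252
Period 2.
Births: 1191 * 0.241 = 287
10–19: 212 * 0.951 = 202
20–29: 1284 * 0.952 = 1222
30–39: 257 * 0.953 = 245
40–49: 1191 * 0.944 = 1124
50+: 831 * 0.933 + 1252 * 0.532 = 775 + 666 = 1441
Population now: 0–9=287, 10–19=202, 20–29=1222, 30–39=245, 40–49=1124, 50+=1441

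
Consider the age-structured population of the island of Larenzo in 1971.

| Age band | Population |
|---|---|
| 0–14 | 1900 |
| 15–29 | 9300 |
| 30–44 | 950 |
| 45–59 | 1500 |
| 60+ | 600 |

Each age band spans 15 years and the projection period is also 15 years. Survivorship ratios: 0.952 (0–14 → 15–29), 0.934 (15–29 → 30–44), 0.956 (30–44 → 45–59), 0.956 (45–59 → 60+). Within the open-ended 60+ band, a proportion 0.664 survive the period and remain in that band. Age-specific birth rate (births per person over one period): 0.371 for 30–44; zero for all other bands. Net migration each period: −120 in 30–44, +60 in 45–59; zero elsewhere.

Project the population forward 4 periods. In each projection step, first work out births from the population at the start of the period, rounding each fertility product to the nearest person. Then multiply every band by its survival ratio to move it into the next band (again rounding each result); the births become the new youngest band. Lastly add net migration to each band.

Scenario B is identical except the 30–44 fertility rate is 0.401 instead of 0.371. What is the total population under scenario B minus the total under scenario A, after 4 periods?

315

[period 1]
Births: 950 * 0.371 = 352
15–29: 1900 * 0.952 = 1809
30–44: 9300 * 0.934 = 8686
45–59: 950 * 0.956 = 908
60+: 1500 * 0.956 + 600 * 0.664 = 1434 + 398 = 1832
Net migration: 30–44 − 120 → 8566; 45–59 + 60 → 968
Population now: 0–14=352, 15–29=1809, 30–44=8566, 45–59=968, 60+=1832
[period 2]
Births: 8566 * 0.371 = 3178
15–29: 352 * 0.952 = 335
30–44: 1809 * 0.934 = 1690
45–59: 8566 * 0.956 = 8189
60+: 968 * 0.956 + 1832 * 0.664 = 925 + 1216 = 2141
Net migration: 30–44 − 120 → 1570; 45–59 + 60 → 8249
Population now: 0–14=3178, 15–29=335, 30–44=1570, 45–59=8249, 60+=2141
[period 3]
Births: 1570 * 0.371 = 582
15–29: 3178 * 0.952 = 3025
30–44: 335 * 0.934 = 313
45–59: 1570 * 0.956 = 1501
60+: 8249 * 0.956 + 2141 * 0.664 = 7886 + 1422 = 9308
Net migration: 30–44 − 120 → 193; 45–59 + 60 → 1561
Population now: 0–14=582, 15–29=3025, 30–44=193, 45–59=1561, 60+=9308
[period 4]
Births: 193 * 0.371 = 72
15–29: 582 * 0.952 = 554
30–44: 3025 * 0.934 = 2825
45–59: 193 * 0.956 = 185
60+: 1561 * 0.956 + 9308 * 0.664 = 1492 + 6181 = 7673
Net migration: 30–44 − 120 → 2705; 45–59 + 60 → 245
Population now: 0–14=72, 15–29=554, 30–44=2705, 45–59=245, 60+=7673
Scenario A total after 4 periods: 11249
Scenario B projection —
[period 1]
Births: 950 * 0.401 = 381
15–29: 1900 * 0.952 = 1809
30–44: 9300 * 0.934 = 8686
45–59: 950 * 0.956 = 908
60+: 1500 * 0.956 + 600 * 0.664 = 1434 + 398 = 1832
Net migration: 30–44 − 120 → 8566; 45–59 + 60 → 968
Population now: 0–14=381, 15–29=1809, 30–44=8566, 45–59=968, 60+=1832
[period 2]
Births: 8566 * 0.401 = 3435
15–29: 381 * 0.952 = 363
30–44: 1809 * 0.934 = 1690
45–59: 8566 * 0.956 = 8189
60+: 968 * 0.956 + 1832 * 0.664 = 925 + 1216 = 2141
Net migration: 30–44 − 120 → 1570; 45–59 + 60 → 8249
Population now: 0–14=3435, 15–29=363, 30–44=1570, 45–59=8249, 60+=2141
[period 3]
Births: 1570 * 0.401 = 630
15–29: 3435 * 0.952 = 3270
30–44: 363 * 0.934 = 339
45–59: 1570 * 0.956 = 1501
60+: 8249 * 0.956 + 2141 * 0.664 = 7886 + 1422 = 9308
Net migration: 30–44 − 120 → 219; 45–59 + 60 → 1561
Population now: 0–14=630, 15–29=3270, 30–44=219, 45–59=1561, 60+=9308
[period 4]
Births: 219 * 0.401 = 88
15–29: 630 * 0.952 = 600
30–44: 3270 * 0.934 = 3054
45–59: 219 * 0.956 = 209
60+: 1561 * 0.956 + 9308 * 0.664 = 1492 + 6181 = 7673
Net migration: 30–44 − 120 → 2934; 45–59 + 60 → 269
Population now: 0–14=88, 15–29=600, 30–44=2934, 45–59=269, 60+=7673
Scenario B total after 4 periods: 11564
Difference B − A = 11564 − 11249 = 315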